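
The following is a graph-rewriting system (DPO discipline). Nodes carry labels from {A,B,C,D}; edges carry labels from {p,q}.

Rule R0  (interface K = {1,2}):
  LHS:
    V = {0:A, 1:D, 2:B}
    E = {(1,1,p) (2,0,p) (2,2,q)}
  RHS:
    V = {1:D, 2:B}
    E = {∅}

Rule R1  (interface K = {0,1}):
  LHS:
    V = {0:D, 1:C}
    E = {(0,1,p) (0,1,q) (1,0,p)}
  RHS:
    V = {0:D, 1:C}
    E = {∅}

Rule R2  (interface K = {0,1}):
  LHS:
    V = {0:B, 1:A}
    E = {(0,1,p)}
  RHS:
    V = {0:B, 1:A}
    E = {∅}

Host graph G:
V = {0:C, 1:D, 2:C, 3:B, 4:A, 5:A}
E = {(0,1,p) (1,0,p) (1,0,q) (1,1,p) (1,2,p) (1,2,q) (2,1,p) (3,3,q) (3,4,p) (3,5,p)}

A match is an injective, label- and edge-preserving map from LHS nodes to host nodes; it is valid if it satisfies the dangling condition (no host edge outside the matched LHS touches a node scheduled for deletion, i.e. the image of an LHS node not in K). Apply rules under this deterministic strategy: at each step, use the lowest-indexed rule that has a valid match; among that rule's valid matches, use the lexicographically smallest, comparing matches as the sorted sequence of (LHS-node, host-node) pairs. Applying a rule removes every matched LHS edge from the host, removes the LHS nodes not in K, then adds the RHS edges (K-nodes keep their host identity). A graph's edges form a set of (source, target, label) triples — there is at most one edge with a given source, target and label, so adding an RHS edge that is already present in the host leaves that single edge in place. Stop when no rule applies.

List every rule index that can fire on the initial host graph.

R0: 2 valid matches — {0↦4, 1↦1, 2↦3}, {0↦5, 1↦1, 2↦3}
R1: 2 valid matches — {0↦1, 1↦0}, {0↦1, 1↦2}
R2: 2 valid matches — {0↦3, 1↦4}, {0↦3, 1↦5}

Answer: [R0,R1,R2]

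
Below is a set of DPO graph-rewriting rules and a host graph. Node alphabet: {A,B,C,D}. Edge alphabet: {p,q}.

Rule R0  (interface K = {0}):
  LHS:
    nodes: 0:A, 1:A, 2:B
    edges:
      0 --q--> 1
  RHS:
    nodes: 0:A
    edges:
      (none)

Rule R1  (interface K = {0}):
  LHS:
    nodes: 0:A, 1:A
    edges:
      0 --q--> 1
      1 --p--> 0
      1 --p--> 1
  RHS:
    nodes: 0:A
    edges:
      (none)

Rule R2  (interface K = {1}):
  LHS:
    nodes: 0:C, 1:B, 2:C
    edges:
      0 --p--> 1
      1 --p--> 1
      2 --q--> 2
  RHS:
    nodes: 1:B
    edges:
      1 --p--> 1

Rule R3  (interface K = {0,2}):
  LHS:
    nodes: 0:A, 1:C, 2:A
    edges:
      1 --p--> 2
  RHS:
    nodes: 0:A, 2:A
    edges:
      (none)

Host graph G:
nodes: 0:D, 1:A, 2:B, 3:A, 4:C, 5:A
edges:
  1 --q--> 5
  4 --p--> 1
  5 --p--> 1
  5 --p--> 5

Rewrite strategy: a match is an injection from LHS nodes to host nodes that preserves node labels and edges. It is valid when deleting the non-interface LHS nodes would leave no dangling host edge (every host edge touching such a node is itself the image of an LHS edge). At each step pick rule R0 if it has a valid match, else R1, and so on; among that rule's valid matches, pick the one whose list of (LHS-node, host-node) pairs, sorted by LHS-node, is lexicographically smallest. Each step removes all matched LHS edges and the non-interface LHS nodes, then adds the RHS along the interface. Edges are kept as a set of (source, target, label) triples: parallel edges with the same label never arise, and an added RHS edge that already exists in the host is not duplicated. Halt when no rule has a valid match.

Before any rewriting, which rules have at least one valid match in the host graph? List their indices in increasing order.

Answer: [R1,R3]

Steps:
R0: no valid match — 1 raw match, all fail dangling condition
R1: 1 valid match — {0↦1, 1↦5}
R2: no valid match — LHS pattern not found
R3: 2 valid matches — {0↦3, 1↦4, 2↦1}, {0↦5, 1↦4, 2↦1}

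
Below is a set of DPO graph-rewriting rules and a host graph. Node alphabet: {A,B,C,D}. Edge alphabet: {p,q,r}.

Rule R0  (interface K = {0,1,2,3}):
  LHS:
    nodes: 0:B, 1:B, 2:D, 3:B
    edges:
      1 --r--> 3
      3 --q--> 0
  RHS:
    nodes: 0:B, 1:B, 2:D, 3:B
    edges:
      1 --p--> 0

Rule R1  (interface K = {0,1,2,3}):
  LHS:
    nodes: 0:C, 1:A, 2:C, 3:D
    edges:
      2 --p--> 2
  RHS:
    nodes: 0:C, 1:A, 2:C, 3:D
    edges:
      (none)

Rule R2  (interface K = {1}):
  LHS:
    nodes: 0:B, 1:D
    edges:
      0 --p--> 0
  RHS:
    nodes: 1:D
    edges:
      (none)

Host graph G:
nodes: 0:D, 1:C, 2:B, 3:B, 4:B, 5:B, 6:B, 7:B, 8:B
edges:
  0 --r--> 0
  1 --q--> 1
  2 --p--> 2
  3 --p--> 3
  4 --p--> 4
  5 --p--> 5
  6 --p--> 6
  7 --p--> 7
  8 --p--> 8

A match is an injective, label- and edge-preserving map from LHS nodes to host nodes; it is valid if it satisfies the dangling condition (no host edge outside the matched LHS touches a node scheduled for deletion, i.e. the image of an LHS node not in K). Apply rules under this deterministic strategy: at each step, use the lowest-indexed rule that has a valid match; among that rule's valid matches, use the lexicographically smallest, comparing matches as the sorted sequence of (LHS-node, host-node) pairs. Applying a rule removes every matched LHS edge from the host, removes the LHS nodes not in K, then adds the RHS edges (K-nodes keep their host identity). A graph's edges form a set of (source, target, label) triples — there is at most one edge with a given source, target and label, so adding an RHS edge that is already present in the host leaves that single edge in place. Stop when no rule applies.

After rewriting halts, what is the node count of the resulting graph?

start.  V:9 E:9  edges: 0-r->0 1-q->1 2-p->2 3-p->3 4-p->4 5-p->5 6-p->6 7-p->7 8-p->8
1. fire R2 via {0↦2, 1↦0}  →  V:8 E:8  edges: 0-r->0 1-q->1 3-p->3 4-p->4 5-p->5 6-p->6 7-p->7 8-p->8
2. fire R2 via {0↦3, 1↦0}  →  V:7 E:7  edges: 0-r->0 1-q->1 4-p->4 5-p->5 6-p->6 7-p->7 8-p->8
3. fire R2 via {0↦4, 1↦0}  →  V:6 E:6  edges: 0-r->0 1-q->1 5-p->5 6-p->6 7-p->7 8-p->8
4. fire R2 via {0↦5, 1↦0}  →  V:5 E:5  edges: 0-r->0 1-q->1 6-p->6 7-p->7 8-p->8
5. fire R2 via {0↦6, 1↦0}  →  V:4 E:4  edges: 0-r->0 1-q->1 7-p->7 8-p->8
6. fire R2 via {0↦7, 1↦0}  →  V:3 E:3  edges: 0-r->0 1-q->1 8-p->8
7. fire R2 via {0↦8, 1↦0}  →  V:2 E:2  edges: 0-r->0 1-q->1
halt: no rule applies after step 7
NF nodes: {0:D, 1:C}

Answer: 2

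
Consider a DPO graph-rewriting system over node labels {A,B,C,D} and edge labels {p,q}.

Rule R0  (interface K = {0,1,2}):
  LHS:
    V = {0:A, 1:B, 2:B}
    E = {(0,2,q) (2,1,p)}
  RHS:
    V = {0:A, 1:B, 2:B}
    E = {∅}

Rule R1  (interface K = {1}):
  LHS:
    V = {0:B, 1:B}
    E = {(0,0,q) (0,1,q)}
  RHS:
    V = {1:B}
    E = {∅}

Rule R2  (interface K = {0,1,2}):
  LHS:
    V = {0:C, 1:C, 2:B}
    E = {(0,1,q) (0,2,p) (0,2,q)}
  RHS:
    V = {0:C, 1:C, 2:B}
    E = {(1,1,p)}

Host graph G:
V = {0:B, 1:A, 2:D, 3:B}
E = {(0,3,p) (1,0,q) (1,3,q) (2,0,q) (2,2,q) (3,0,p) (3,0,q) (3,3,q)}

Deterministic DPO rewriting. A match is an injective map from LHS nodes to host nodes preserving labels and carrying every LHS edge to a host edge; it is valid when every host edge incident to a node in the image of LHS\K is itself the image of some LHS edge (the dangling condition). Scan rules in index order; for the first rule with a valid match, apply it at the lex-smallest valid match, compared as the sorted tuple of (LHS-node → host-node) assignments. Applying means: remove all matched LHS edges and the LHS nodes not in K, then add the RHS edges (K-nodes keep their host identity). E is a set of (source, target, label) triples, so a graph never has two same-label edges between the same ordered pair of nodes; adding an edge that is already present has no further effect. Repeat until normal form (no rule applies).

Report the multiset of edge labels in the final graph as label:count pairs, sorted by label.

start.  V:4 E:8  edges: 0-p->3 1-q->0 1-q->3 2-q->0 2-q->2 3-p->0 3-q->0 3-q->3
1. fire R0 via {0↦1, 1↦0, 2↦3}  →  V:4 E:6  edges: 0-p->3 1-q->0 2-q->0 2-q->2 3-q->0 3-q->3
2. fire R0 via {0↦1, 1↦3, 2↦0}  →  V:4 E:4  edges: 2-q->0 2-q->2 3-q->0 3-q->3
3. fire R1 via {0↦3, 1↦0}  →  V:3 E:2  edges: 2-q->0 2-q->2
normal form: no rule applies after step 3
NF edges: [(2, 0, 'q'), (2, 2, 'q')]

Answer: q:2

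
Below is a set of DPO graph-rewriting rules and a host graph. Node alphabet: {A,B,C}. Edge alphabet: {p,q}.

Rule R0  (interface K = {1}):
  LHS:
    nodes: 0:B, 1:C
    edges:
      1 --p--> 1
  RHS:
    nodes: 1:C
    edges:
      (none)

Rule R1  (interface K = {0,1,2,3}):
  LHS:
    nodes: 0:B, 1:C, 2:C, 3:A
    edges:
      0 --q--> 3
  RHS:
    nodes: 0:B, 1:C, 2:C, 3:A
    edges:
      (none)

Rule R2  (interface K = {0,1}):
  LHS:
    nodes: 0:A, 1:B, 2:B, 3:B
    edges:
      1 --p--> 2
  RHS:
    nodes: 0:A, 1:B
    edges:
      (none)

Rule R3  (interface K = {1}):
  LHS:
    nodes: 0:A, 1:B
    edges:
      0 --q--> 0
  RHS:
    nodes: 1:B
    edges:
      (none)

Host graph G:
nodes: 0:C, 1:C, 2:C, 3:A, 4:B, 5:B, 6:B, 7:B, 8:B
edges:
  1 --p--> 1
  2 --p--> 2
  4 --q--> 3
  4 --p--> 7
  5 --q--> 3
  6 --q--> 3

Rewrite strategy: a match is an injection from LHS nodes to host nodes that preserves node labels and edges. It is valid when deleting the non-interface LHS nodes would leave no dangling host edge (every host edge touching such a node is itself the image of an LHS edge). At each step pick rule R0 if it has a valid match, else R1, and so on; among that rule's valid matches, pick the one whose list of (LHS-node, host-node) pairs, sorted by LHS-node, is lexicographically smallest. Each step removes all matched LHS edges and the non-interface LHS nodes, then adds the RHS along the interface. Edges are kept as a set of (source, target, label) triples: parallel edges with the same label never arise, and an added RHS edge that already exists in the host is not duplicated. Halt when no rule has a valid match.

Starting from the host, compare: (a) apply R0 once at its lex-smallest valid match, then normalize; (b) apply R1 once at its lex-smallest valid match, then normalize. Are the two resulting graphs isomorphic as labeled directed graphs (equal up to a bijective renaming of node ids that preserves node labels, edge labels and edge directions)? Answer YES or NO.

Answer: YES

Derivation:
branch R0-first: apply at {0↦8, 1↦1} → |E|=5, then 5 more step(s) → NF |V|=5 |E|=0 V={0:C, 1:C, 2:C, 3:A, 4:B} E=∅
branch R1-first: apply at {0↦4, 1↦0, 2↦1, 3↦3} → |E|=5, then 5 more step(s) → NF |V|=5 |E|=0 V={0:C, 1:C, 2:C, 3:A, 4:B} E=∅
graphs isomorphic (equal up to label-preserving node renaming)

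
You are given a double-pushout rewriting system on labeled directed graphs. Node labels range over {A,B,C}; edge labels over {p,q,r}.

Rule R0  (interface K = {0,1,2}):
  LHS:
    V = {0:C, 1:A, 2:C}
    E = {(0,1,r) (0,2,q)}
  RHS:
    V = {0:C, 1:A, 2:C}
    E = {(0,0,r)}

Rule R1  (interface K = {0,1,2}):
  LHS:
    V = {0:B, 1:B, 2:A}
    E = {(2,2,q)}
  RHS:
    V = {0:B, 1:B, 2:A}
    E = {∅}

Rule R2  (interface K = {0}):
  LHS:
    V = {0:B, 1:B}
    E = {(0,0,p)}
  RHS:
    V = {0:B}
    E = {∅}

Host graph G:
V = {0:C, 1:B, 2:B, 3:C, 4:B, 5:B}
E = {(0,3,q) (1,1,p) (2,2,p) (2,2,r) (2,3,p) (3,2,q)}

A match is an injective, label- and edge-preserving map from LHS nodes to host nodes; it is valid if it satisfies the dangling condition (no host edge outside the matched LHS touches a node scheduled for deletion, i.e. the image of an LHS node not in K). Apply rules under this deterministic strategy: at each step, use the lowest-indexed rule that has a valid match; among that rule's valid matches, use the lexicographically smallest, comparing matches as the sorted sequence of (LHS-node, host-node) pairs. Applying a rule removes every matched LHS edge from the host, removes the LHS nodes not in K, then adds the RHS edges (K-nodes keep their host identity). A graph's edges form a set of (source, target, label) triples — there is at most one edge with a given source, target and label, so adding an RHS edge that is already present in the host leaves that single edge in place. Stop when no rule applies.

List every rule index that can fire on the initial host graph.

R0: no valid match — LHS pattern not found
R1: no valid match — LHS pattern not found
R2: 4 valid matches — {0↦1, 1↦4}, {0↦1, 1↦5}, {0↦2, 1↦4} (+1 more)

Answer: [R2]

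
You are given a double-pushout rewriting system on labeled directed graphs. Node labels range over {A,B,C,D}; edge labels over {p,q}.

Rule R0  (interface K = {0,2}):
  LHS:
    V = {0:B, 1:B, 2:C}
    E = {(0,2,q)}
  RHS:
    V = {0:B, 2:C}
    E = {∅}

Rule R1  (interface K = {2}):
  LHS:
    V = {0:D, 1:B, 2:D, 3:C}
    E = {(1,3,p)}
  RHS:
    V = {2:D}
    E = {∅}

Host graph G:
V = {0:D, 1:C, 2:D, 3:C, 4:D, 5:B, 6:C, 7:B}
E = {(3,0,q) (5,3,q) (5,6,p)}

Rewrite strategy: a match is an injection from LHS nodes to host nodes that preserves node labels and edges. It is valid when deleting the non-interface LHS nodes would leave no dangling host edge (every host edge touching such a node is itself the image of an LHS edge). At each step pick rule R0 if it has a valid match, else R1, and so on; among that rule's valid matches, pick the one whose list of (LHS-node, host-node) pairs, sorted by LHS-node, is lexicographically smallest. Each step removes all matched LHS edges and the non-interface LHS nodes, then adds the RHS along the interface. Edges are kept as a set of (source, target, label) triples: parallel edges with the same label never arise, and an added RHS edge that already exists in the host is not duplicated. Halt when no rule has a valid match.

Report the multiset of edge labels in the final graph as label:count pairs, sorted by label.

Answer: q:1

Steps:
[0] host  ⇒  8 nodes, 3 edges  {3-q->0 5-q->3 5-p->6}
[1] R0 @ {0↦5, 1↦7, 2↦3}  ⇒  7 nodes, 2 edges  {3-q->0 5-p->6}
[2] R1 @ {0↦2, 1↦5, 2↦0, 3↦6}  ⇒  4 nodes, 1 edges  {3-q->0}
final graph: no rule applies after step 2
NF edges: [(3, 0, 'q')]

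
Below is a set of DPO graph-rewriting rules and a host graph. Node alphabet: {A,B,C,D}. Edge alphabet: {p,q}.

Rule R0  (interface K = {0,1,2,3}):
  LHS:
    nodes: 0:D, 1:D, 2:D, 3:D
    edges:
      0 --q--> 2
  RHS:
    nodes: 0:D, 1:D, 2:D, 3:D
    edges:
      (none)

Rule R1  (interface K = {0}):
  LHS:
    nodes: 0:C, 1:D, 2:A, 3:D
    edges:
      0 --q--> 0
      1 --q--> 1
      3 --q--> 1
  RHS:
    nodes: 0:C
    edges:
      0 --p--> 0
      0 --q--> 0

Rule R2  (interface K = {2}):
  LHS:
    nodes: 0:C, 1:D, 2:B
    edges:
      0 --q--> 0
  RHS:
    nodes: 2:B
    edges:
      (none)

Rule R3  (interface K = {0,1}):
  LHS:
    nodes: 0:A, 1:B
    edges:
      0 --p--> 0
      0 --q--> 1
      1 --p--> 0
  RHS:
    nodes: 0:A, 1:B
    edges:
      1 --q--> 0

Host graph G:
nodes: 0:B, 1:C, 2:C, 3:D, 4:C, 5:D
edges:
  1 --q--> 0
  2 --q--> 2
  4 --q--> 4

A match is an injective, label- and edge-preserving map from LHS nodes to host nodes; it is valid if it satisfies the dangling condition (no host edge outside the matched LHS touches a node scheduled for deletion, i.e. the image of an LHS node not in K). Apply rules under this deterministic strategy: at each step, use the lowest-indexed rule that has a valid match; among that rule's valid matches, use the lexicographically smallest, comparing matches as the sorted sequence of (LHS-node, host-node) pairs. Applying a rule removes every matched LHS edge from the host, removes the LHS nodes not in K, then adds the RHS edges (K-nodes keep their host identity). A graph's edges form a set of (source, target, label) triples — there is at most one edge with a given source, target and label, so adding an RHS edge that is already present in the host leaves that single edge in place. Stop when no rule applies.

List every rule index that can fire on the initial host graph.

Answer: [R2]

Derivation:
R0: no valid match — LHS pattern not found
R1: no valid match — LHS pattern not found
R2: 4 valid matches — {0↦2, 1↦3, 2↦0}, {0↦2, 1↦5, 2↦0}, {0↦4, 1↦3, 2↦0} (+1 more)
R3: no valid match — LHS pattern not found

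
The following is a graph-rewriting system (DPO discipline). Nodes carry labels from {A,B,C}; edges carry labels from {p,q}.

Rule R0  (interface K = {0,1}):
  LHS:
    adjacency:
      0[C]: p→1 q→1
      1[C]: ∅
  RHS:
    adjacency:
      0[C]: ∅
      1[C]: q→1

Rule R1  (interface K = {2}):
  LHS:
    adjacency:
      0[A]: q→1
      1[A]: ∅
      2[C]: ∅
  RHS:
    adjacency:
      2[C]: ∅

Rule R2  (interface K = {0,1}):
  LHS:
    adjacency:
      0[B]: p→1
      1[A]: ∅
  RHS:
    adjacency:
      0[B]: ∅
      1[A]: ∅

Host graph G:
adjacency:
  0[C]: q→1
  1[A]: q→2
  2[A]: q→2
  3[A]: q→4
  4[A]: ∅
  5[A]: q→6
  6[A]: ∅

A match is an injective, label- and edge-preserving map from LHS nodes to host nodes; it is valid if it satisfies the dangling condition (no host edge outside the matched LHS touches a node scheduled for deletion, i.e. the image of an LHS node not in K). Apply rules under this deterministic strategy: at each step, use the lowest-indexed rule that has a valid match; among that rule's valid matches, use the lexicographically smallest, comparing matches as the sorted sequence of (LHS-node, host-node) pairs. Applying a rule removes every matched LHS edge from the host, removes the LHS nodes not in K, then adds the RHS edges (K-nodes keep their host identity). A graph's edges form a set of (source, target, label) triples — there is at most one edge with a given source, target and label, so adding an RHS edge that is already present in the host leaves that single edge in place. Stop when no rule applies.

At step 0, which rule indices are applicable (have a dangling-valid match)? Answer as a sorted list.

Answer: [R1]

Rewrite trace:
R0: no valid match — LHS pattern not found
R1: 2 valid matches — {0↦3, 1↦4, 2↦0}, {0↦5, 1↦6, 2↦0}
R2: no valid match — LHS pattern not found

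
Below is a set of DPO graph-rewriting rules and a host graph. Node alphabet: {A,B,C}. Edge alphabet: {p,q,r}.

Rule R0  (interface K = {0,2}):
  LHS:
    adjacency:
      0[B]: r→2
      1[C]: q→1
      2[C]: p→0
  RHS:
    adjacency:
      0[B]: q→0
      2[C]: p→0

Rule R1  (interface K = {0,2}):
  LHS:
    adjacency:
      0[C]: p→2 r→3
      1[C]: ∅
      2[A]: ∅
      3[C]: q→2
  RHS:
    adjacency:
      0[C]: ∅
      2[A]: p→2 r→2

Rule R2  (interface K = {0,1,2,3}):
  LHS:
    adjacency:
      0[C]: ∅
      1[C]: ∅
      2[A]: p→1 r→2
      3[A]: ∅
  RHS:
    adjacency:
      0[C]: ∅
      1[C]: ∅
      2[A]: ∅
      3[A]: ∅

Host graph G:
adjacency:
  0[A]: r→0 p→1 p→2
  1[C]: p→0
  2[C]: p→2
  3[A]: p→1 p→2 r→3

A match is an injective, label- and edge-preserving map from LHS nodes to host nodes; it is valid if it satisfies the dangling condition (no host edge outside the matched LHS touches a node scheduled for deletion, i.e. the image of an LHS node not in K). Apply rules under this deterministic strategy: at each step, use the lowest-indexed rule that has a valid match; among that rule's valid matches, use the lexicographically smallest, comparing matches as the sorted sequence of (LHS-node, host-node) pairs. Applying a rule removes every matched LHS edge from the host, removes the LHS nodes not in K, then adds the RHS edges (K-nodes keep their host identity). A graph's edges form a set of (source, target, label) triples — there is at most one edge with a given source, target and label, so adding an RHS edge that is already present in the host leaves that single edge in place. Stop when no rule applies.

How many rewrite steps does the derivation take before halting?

Answer: 2

Rewrite trace:
start.  V:4 E:8  edges: 0-r->0 0-p->1 0-p->2 1-p->0 2-p->2 3-p->1 3-p->2 3-r->3
1. fire R2 via {0↦1, 1↦2, 2↦0, 3↦3}  →  V:4 E:6  edges: 0-p->1 1-p->0 2-p->2 3-p->1 3-p->2 3-r->3
2. fire R2 via {0↦1, 1↦2, 2↦3, 3↦0}  →  V:4 E:4  edges: 0-p->1 1-p->0 2-p->2 3-p->1
halt: no rule applies after step 2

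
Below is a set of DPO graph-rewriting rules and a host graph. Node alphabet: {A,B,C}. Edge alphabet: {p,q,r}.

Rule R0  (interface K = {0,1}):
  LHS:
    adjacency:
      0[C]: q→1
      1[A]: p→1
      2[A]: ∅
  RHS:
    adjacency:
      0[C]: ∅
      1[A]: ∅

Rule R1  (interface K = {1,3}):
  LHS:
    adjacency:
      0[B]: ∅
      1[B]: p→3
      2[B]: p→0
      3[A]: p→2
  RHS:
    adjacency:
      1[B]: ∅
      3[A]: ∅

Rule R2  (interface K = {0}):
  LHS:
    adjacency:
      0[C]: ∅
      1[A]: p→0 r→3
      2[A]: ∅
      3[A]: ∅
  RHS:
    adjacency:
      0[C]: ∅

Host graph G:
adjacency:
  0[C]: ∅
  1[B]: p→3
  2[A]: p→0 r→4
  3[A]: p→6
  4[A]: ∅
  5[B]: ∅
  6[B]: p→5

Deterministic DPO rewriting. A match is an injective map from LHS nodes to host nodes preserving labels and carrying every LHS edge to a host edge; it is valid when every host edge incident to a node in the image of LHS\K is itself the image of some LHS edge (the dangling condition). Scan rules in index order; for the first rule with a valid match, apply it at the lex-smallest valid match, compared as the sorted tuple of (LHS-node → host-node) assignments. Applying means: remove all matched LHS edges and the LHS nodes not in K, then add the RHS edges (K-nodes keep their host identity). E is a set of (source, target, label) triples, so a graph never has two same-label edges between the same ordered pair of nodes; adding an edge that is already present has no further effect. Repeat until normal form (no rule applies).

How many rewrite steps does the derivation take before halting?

Answer: 2

Derivation:
[0] host  ⇒  7 nodes, 5 edges  {1-p->3 2-p->0 2-r->4 3-p->6 6-p->5}
[1] R1 @ {0↦5, 1↦1, 2↦6, 3↦3}  ⇒  5 nodes, 2 edges  {2-p->0 2-r->4}
[2] R2 @ {0↦0, 1↦2, 2↦3, 3↦4}  ⇒  2 nodes, 0 edges  {∅}
normal form: no rule applies after step 2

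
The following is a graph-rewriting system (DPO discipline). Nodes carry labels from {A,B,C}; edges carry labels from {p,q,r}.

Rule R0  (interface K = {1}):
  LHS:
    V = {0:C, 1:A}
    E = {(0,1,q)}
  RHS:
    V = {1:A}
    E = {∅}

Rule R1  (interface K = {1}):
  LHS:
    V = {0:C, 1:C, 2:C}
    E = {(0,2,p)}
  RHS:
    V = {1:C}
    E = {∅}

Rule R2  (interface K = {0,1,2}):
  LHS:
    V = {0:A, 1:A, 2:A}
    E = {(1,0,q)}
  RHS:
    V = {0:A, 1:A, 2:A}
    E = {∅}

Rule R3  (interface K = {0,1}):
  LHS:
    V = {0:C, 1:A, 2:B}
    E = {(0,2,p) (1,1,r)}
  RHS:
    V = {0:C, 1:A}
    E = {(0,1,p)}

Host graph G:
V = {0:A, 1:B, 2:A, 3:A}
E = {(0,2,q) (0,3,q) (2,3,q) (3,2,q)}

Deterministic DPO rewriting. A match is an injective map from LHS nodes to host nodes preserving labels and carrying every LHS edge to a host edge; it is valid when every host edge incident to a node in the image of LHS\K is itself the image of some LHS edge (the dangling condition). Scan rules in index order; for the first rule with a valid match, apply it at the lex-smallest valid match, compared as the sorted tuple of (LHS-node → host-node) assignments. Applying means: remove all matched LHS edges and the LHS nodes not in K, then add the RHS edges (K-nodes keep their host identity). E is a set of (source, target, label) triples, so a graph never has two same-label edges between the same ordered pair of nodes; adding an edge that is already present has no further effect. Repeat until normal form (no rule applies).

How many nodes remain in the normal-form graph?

[0] host  ⇒  4 nodes, 4 edges  {0-q->2 0-q->3 2-q->3 3-q->2}
[1] R2 @ {0↦2, 1↦0, 2↦3}  ⇒  4 nodes, 3 edges  {0-q->3 2-q->3 3-q->2}
[2] R2 @ {0↦2, 1↦3, 2↦0}  ⇒  4 nodes, 2 edges  {0-q->3 2-q->3}
[3] R2 @ {0↦3, 1↦0, 2↦2}  ⇒  4 nodes, 1 edges  {2-q->3}
[4] R2 @ {0↦3, 1↦2, 2↦0}  ⇒  4 nodes, 0 edges  {∅}
final graph: no rule applies after step 4
NF nodes: {0:A, 1:B, 2:A, 3:A}

Answer: 4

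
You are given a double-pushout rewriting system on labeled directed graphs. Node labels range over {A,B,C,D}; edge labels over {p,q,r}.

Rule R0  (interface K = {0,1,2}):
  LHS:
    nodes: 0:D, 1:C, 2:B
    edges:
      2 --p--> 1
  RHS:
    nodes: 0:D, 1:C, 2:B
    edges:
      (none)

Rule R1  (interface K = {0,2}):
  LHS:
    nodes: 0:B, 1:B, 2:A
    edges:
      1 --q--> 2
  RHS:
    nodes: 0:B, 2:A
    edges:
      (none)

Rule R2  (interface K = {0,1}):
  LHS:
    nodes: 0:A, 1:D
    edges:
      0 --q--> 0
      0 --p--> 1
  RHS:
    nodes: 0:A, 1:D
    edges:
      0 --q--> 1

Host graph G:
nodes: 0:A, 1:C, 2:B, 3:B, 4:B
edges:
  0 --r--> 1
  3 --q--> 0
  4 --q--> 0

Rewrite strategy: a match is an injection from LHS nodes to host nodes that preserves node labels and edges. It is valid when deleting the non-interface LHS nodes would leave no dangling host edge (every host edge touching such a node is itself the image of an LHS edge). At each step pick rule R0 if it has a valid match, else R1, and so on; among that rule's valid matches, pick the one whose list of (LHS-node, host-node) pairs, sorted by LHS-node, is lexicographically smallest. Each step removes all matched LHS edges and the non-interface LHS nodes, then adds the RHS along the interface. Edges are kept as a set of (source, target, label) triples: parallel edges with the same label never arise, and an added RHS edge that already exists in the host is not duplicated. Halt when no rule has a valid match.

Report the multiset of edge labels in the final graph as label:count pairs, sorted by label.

Answer: r:1

Derivation:
[0] host  ⇒  5 nodes, 3 edges  {0-r->1 3-q->0 4-q->0}
[1] R1 @ {0↦2, 1↦3, 2↦0}  ⇒  4 nodes, 2 edges  {0-r->1 4-q->0}
[2] R1 @ {0↦2, 1↦4, 2↦0}  ⇒  3 nodes, 1 edges  {0-r->1}
halt: no rule applies after step 2
NF edges: [(0, 1, 'r')]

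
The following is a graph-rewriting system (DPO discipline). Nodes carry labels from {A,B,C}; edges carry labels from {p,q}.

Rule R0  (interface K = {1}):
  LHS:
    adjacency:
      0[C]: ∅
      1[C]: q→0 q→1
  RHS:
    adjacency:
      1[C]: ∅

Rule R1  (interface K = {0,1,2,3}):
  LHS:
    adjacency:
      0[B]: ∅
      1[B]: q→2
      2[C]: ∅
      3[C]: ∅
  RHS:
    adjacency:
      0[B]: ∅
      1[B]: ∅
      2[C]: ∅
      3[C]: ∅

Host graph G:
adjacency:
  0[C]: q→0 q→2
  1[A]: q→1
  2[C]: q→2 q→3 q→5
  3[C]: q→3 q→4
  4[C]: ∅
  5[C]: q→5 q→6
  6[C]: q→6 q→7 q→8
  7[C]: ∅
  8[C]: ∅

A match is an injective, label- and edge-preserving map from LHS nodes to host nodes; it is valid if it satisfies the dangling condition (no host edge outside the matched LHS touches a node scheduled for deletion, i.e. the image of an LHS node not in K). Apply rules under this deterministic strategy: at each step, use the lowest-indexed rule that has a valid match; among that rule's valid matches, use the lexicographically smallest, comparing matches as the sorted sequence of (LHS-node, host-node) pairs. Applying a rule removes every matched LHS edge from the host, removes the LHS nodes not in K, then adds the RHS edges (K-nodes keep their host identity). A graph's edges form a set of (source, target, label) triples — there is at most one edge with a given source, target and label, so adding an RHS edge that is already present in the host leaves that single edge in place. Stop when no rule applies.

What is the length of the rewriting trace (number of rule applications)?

Answer: 3

Derivation:
initial: |V|=9 |E|=13  E = 0-q->0 0-q->2 1-q->1 2-q->2 2-q->3 2-q->5 3-q->3 3-q->4 5-q->5 5-q->6 6-q->6 6-q->7 6-q->8
step 1: apply R0 at {0↦4, 1↦3}  → |V|=8 |E|=11  E = 0-q->0 0-q->2 1-q->1 2-q->2 2-q->3 2-q->5 5-q->5 5-q->6 6-q->6 6-q->7 6-q->8
step 2: apply R0 at {0↦3, 1↦2}  → |V|=7 |E|=9  E = 0-q->0 0-q->2 1-q->1 2-q->5 5-q->5 5-q->6 6-q->6 6-q->7 6-q->8
step 3: apply R0 at {0↦7, 1↦6}  → |V|=6 |E|=7  E = 0-q->0 0-q->2 1-q->1 2-q->5 5-q->5 5-q->6 6-q->8
normal form: no rule applies after step 3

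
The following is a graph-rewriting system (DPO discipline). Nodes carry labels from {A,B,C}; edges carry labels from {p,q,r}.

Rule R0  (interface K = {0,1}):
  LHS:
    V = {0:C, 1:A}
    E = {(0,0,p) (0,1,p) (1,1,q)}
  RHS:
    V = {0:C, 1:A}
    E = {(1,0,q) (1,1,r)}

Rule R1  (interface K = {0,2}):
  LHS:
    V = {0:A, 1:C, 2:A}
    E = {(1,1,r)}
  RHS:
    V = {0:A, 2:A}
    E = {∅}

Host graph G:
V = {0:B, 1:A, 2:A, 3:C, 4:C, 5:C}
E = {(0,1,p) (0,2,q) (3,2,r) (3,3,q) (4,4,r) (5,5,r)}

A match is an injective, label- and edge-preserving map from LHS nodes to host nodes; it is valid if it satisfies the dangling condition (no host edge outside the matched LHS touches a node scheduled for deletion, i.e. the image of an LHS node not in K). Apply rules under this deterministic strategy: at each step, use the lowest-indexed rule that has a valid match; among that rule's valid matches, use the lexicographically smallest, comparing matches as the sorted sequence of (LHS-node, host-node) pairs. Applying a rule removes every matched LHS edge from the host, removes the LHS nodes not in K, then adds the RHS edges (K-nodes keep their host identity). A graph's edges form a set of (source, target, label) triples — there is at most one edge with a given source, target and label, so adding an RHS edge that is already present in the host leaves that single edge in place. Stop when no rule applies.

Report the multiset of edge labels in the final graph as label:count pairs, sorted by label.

Answer: p:1 q:2 r:1

Steps:
initial: |V|=6 |E|=6  E = 0-p->1 0-q->2 3-r->2 3-q->3 4-r->4 5-r->5
step 1: apply R1 at {0↦1, 1↦4, 2↦2}  → |V|=5 |E|=5  E = 0-p->1 0-q->2 3-r->2 3-q->3 5-r->5
step 2: apply R1 at {0↦1, 1↦5, 2↦2}  → |V|=4 |E|=4  E = 0-p->1 0-q->2 3-r->2 3-q->3
final graph: no rule applies after step 2
NF edges: [(0, 1, 'p'), (0, 2, 'q'), (3, 2, 'r'), (3, 3, 'q')]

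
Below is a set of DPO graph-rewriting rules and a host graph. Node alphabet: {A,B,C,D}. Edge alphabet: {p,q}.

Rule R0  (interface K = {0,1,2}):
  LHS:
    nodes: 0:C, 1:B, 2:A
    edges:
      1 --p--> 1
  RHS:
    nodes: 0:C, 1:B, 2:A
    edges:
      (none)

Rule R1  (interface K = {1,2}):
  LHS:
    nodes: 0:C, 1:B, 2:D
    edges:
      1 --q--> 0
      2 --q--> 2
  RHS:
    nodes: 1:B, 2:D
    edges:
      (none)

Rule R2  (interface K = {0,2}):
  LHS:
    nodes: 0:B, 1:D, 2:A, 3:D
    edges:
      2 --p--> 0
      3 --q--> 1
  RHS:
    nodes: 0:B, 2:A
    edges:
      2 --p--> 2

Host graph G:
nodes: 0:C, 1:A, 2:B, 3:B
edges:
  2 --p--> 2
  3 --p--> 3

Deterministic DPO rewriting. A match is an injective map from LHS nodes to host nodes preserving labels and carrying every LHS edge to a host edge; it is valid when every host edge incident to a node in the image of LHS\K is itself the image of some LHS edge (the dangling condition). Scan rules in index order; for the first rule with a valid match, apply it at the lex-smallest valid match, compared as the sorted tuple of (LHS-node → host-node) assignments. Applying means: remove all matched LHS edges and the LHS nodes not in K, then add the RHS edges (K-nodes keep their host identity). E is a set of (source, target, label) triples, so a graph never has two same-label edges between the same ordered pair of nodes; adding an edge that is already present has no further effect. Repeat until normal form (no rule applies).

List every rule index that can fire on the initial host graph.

Answer: [R0]

Derivation:
R0: 2 valid matches — {0↦0, 1↦2, 2↦1}, {0↦0, 1↦3, 2↦1}
R1: no valid match — LHS pattern not found
R2: no valid match — LHS pattern not found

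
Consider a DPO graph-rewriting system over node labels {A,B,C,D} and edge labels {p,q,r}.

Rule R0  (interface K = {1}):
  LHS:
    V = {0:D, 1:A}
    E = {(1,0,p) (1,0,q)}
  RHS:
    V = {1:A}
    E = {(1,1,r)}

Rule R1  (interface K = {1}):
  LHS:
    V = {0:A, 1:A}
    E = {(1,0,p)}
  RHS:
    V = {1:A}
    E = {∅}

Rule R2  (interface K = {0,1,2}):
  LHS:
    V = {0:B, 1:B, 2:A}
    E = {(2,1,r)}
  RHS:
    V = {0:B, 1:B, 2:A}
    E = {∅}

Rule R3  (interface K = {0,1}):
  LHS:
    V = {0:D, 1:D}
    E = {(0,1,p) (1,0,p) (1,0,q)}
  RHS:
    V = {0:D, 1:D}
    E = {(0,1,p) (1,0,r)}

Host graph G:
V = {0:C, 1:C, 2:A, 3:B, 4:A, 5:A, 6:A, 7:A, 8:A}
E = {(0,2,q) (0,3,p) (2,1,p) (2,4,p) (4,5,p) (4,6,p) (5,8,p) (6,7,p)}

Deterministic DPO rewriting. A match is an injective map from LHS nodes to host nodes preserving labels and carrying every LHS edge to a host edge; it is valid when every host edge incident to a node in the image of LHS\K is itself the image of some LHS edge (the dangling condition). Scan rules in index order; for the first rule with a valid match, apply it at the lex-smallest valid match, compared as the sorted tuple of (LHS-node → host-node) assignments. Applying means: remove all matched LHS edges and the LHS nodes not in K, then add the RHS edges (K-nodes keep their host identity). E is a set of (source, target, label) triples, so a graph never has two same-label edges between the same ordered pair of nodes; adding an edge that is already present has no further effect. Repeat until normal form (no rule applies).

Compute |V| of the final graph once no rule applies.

Answer: 4

Rewrite trace:
[0] host  ⇒  9 nodes, 8 edges  {0-q->2 0-p->3 2-p->1 2-p->4 4-p->5 4-p->6 5-p->8 6-p->7}
[1] R1 @ {0↦7, 1↦6}  ⇒  8 nodes, 7 edges  {0-q->2 0-p->3 2-p->1 2-p->4 4-p->5 4-p->6 5-p->8}
[2] R1 @ {0↦6, 1↦4}  ⇒  7 nodes, 6 edges  {0-q->2 0-p->3 2-p->1 2-p->4 4-p->5 5-p->8}
[3] R1 @ {0↦8, 1↦5}  ⇒  6 nodes, 5 edges  {0-q->2 0-p->3 2-p->1 2-p->4 4-p->5}
[4] R1 @ {0↦5, 1↦4}  ⇒  5 nodes, 4 edges  {0-q->2 0-p->3 2-p->1 2-p->4}
[5] R1 @ {0↦4, 1↦2}  ⇒  4 nodes, 3 edges  {0-q->2 0-p->3 2-p->1}
final graph: no rule applies after step 5
NF nodes: {0:C, 1:C, 2:A, 3:B}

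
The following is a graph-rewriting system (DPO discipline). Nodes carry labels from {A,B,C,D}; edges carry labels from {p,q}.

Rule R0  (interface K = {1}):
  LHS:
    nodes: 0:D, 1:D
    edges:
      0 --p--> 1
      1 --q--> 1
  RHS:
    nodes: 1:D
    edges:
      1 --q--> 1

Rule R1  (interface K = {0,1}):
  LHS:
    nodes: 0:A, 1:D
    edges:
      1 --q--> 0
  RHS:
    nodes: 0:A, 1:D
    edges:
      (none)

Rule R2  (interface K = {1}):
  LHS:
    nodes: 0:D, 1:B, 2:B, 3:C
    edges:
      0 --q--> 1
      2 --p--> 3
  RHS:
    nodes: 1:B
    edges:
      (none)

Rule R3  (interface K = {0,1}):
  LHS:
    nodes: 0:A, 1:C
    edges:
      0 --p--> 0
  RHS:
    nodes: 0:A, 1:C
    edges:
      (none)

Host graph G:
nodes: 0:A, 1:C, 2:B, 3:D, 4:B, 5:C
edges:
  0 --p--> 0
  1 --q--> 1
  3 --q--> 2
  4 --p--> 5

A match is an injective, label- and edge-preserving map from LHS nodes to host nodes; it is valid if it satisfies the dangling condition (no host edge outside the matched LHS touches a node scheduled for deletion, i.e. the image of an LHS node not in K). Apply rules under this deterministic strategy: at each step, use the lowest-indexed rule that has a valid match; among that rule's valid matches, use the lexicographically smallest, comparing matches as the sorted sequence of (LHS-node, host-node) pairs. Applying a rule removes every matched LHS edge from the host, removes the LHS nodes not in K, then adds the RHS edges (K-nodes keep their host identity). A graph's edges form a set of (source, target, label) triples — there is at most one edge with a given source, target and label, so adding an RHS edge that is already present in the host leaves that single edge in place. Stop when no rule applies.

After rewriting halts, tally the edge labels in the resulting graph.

initial: |V|=6 |E|=4  E = 0-p->0 1-q->1 3-q->2 4-p->5
step 1: apply R2 at {0↦3, 1↦2, 2↦4, 3↦5}  → |V|=3 |E|=2  E = 0-p->0 1-q->1
step 2: apply R3 at {0↦0, 1↦1}  → |V|=3 |E|=1  E = 1-q->1
final graph: no rule applies after step 2
NF edges: [(1, 1, 'q')]

Answer: q:1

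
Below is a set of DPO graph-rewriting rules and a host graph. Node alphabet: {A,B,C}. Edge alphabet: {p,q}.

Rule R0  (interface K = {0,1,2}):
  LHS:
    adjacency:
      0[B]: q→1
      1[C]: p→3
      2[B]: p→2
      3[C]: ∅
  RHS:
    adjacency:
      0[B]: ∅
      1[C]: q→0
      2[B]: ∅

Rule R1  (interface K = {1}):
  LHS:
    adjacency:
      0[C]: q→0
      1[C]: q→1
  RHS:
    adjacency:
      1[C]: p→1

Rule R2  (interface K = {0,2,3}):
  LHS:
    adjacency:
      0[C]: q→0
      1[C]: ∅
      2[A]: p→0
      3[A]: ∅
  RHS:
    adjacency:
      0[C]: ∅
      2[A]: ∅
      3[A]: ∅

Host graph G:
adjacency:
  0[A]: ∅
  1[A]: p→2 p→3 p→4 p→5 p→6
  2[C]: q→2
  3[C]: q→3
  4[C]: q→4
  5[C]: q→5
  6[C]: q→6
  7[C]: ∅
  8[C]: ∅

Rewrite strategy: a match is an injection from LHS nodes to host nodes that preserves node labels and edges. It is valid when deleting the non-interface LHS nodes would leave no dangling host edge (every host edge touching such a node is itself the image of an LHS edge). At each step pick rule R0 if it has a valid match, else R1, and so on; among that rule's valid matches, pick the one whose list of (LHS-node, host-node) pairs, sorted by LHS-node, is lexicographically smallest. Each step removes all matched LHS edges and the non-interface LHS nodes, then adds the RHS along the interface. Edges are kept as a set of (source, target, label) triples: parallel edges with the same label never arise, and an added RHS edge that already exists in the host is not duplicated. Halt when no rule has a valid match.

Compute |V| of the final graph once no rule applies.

Answer: 4

Steps:
[0] host  ⇒  9 nodes, 10 edges  {1-p->2 1-p->3 1-p->4 1-p->5 1-p->6 2-q->2 3-q->3 4-q->4 5-q->5 6-q->6}
[1] R2 @ {0↦2, 1↦7, 2↦1, 3↦0}  ⇒  8 nodes, 8 edges  {1-p->3 1-p->4 1-p->5 1-p->6 3-q->3 4-q->4 5-q->5 6-q->6}
[2] R2 @ {0↦3, 1↦2, 2↦1, 3↦0}  ⇒  7 nodes, 6 edges  {1-p->4 1-p->5 1-p->6 4-q->4 5-q->5 6-q->6}
[3] R2 @ {0↦4, 1↦3, 2↦1, 3↦0}  ⇒  6 nodes, 4 edges  {1-p->5 1-p->6 5-q->5 6-q->6}
[4] R2 @ {0↦5, 1↦4, 2↦1, 3↦0}  ⇒  5 nodes, 2 edges  {1-p->6 6-q->6}
[5] R2 @ {0↦6, 1↦5, 2↦1, 3↦0}  ⇒  4 nodes, 0 edges  {∅}
halt: no rule applies after step 5
NF nodes: {0:A, 1:A, 6:C, 8:C}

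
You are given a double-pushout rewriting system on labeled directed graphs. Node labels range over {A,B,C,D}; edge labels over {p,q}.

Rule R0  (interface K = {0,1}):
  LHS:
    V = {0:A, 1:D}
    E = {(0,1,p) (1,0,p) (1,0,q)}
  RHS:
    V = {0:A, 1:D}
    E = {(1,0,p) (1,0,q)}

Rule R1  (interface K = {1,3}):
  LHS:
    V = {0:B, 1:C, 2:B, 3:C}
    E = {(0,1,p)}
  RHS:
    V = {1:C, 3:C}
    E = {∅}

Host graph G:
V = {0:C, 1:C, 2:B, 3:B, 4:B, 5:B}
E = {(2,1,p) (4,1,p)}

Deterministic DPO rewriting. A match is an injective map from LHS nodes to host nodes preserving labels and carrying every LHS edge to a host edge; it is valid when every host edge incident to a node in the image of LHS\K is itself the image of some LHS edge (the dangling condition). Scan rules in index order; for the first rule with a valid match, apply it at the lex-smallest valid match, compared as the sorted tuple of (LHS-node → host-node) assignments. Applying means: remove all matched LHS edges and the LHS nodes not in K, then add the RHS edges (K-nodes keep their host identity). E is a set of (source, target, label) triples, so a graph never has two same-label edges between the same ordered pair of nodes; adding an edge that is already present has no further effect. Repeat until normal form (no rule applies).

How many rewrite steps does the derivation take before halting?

Answer: 2

Steps:
[0] host  ⇒  6 nodes, 2 edges  {2-p->1 4-p->1}
[1] R1 @ {0↦2, 1↦1, 2↦3, 3↦0}  ⇒  4 nodes, 1 edges  {4-p->1}
[2] R1 @ {0↦4, 1↦1, 2↦5, 3↦0}  ⇒  2 nodes, 0 edges  {∅}
normal form: no rule applies after step 2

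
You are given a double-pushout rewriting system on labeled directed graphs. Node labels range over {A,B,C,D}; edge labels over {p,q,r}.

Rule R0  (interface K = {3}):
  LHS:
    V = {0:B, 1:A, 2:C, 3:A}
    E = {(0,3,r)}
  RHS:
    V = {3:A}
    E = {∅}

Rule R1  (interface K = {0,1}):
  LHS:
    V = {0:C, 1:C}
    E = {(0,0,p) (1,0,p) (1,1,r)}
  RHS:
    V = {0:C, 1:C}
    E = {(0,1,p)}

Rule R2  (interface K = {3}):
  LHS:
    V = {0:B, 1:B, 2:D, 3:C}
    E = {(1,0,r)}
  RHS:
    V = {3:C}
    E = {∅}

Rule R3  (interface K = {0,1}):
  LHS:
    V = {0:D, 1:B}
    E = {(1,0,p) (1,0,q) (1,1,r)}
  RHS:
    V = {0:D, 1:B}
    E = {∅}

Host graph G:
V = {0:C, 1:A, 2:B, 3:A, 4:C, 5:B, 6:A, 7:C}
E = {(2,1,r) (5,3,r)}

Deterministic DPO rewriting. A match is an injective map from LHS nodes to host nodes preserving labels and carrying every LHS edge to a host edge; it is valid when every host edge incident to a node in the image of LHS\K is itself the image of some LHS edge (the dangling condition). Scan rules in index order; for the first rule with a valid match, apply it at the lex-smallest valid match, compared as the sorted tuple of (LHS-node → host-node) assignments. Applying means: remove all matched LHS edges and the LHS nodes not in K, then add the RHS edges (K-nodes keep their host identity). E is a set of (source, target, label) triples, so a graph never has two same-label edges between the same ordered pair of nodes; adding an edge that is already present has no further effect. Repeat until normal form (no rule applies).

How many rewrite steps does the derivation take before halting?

Answer: 2

Steps:
start.  V:8 E:2  edges: 2-r->1 5-r->3
1. fire R0 via {0↦2, 1↦6, 2↦0, 3↦1}  →  V:5 E:1  edges: 5-r->3
2. fire R0 via {0↦5, 1↦1, 2↦4, 3↦3}  →  V:2 E:0  edges: ∅
final graph: no rule applies after step 2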